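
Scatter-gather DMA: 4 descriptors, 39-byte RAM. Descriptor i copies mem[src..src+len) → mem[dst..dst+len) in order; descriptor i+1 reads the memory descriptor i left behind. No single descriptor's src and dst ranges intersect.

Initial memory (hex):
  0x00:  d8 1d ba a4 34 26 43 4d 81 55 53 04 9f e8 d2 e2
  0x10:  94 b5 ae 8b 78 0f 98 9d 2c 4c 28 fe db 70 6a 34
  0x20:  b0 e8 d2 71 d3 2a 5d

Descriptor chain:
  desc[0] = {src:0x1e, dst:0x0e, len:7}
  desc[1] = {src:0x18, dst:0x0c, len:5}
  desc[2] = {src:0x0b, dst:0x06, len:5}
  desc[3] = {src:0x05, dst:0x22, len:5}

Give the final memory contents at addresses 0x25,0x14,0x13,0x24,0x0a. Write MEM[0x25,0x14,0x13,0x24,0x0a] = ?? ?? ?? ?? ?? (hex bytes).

#0 dst[0x0e+7] := {0x6a,0x34,0xb0,0xe8,0xd2,0x71,0xd3}
#1 dst[0x0c+5] := {0x2c,0x4c,0x28,0xfe,0xdb}
#2 dst[0x06+5] := {0x04,0x2c,0x4c,0x28,0xfe}
#3 dst[0x22+5] := {0x26,0x04,0x2c,0x4c,0x28}
query mem[0x25]=0x4c, mem[0x14]=0xd3, mem[0x13]=0x71, mem[0x24]=0x2c, mem[0x0a]=0xfe

MEM[0x25,0x14,0x13,0x24,0x0a] = 4c d3 71 2c fe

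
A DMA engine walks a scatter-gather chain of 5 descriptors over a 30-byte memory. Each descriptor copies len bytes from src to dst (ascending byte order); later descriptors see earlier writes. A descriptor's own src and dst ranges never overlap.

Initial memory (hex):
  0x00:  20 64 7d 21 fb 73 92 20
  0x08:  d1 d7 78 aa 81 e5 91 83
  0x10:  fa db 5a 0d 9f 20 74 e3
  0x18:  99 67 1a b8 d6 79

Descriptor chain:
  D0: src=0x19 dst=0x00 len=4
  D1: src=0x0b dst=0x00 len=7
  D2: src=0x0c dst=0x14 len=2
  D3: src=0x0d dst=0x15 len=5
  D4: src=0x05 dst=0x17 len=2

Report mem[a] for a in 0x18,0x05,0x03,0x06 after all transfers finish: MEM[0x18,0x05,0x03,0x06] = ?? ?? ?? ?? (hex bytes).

MEM[0x18,0x05,0x03,0x06] = db fa 91 db

[0] 0x19->0x00 len=4 : 67 1a b8 d6
[1] 0x0b->0x00 len=7 : aa 81 e5 91 83 fa db
[2] 0x0c->0x14 len=2 : 81 e5
[3] 0x0d->0x15 len=5 : e5 91 83 fa db
[4] 0x05->0x17 len=2 : fa db
query mem[0x18]=0xdb, mem[0x05]=0xfa, mem[0x03]=0x91, mem[0x06]=0xdb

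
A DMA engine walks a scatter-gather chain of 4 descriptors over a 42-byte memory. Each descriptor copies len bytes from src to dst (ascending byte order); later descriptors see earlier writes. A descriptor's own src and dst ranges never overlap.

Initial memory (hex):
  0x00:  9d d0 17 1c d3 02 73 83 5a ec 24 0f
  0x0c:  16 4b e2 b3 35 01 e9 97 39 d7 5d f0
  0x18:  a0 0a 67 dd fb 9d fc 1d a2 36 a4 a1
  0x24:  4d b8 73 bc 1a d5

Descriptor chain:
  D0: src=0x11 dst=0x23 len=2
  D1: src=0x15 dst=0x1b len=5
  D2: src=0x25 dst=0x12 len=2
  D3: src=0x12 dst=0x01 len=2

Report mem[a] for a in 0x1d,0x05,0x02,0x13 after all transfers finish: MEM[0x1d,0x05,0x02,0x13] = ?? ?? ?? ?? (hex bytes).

MEM[0x1d,0x05,0x02,0x13] = f0 02 73 73

#0 dst[0x23+2] := {0x01,0xe9}
#1 dst[0x1b+5] := {0xd7,0x5d,0xf0,0xa0,0x0a}
#2 dst[0x12+2] := {0xb8,0x73}
#3 dst[0x01+2] := {0xb8,0x73}
query mem[0x1d]=0xf0, mem[0x05]=0x02, mem[0x02]=0x73, mem[0x13]=0x73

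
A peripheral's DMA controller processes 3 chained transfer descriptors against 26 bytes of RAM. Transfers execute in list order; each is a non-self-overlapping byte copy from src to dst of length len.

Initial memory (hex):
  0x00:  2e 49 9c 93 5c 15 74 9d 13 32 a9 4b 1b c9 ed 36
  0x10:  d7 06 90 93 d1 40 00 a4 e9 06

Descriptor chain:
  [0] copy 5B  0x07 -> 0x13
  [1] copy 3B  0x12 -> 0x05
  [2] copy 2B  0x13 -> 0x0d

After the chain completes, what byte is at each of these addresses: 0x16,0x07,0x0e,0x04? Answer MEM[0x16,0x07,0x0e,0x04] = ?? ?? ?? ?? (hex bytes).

MEM[0x16,0x07,0x0e,0x04] = a9 13 13 5c

  after D0: wrote 5B at 0x13 = 9d1332a94b
  after D1: wrote 3B at 0x05 = 909d13
  after D2: wrote 2B at 0x0d = 9d13
query mem[0x16]=0xa9, mem[0x07]=0x13, mem[0x0e]=0x13, mem[0x04]=0x5c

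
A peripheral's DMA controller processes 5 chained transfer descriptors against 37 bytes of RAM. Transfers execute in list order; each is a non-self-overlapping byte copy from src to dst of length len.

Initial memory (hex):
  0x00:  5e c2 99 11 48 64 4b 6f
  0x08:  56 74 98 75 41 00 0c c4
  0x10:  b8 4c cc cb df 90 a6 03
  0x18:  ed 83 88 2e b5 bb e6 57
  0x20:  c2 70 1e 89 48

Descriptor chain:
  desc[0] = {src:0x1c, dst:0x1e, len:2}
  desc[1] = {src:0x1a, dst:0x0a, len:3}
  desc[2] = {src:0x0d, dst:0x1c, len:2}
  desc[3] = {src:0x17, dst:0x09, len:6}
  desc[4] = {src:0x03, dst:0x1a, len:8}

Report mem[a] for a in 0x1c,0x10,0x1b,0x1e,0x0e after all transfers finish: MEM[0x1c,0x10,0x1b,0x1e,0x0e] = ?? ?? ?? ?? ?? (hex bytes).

MEM[0x1c,0x10,0x1b,0x1e,0x0e] = 64 b8 48 6f 00

[0] 0x1c->0x1e len=2 : b5 bb
[1] 0x1a->0x0a len=3 : 88 2e b5
[2] 0x0d->0x1c len=2 : 00 0c
[3] 0x17->0x09 len=6 : 03 ed 83 88 2e 00
[4] 0x03->0x1a len=8 : 11 48 64 4b 6f 56 03 ed
query mem[0x1c]=0x64, mem[0x10]=0xb8, mem[0x1b]=0x48, mem[0x1e]=0x6f, mem[0x0e]=0x00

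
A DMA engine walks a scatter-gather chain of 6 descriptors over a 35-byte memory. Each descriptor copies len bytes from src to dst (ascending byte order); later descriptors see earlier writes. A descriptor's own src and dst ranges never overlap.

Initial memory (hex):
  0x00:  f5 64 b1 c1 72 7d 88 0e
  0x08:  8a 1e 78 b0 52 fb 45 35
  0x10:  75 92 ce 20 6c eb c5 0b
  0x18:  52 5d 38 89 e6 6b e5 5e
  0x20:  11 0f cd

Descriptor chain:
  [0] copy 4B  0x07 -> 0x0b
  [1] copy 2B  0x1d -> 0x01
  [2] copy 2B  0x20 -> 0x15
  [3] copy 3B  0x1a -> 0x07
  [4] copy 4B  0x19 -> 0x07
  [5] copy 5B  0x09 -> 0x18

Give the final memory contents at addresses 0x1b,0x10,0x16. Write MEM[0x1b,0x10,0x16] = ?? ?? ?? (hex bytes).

[0] 0x07->0x0b len=4 : 0e 8a 1e 78
[1] 0x1d->0x01 len=2 : 6b e5
[2] 0x20->0x15 len=2 : 11 0f
[3] 0x1a->0x07 len=3 : 38 89 e6
[4] 0x19->0x07 len=4 : 5d 38 89 e6
[5] 0x09->0x18 len=5 : 89 e6 0e 8a 1e
query mem[0x1b]=0x8a, mem[0x10]=0x75, mem[0x16]=0x0f

MEM[0x1b,0x10,0x16] = 8a 75 0f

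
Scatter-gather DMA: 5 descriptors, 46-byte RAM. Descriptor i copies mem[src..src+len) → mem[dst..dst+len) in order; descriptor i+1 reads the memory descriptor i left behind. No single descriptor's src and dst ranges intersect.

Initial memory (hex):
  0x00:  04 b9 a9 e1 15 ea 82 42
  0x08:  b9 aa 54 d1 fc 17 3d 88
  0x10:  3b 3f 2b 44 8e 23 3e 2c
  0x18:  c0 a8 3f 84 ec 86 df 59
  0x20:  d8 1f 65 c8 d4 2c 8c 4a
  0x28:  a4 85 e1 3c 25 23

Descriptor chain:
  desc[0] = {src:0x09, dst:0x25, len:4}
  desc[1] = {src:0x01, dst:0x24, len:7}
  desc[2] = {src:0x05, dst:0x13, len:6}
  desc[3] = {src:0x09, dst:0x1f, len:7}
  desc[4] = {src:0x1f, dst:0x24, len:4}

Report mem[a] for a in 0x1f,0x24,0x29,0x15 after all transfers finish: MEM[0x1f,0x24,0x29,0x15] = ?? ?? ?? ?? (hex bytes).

  after D0: wrote 4B at 0x25 = aa54d1fc
  after D1: wrote 7B at 0x24 = b9a9e115ea8242
  after D2: wrote 6B at 0x13 = ea8242b9aa54
  after D3: wrote 7B at 0x1f = aa54d1fc173d88
  after D4: wrote 4B at 0x24 = aa54d1fc
query mem[0x1f]=0xaa, mem[0x24]=0xaa, mem[0x29]=0x82, mem[0x15]=0x42

MEM[0x1f,0x24,0x29,0x15] = aa aa 82 42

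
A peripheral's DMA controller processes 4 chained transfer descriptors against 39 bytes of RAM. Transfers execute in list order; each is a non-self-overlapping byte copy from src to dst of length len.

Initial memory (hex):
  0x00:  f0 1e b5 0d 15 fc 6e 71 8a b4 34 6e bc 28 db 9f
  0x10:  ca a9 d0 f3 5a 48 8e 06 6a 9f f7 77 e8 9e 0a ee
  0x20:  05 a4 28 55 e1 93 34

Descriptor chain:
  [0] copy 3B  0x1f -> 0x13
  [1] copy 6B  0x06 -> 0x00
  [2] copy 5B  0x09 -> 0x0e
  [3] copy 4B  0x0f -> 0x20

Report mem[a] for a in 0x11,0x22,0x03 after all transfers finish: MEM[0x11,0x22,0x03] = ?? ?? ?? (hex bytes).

MEM[0x11,0x22,0x03] = bc bc b4

#0 dst[0x13+3] := {0xee,0x05,0xa4}
#1 dst[0x00+6] := {0x6e,0x71,0x8a,0xb4,0x34,0x6e}
#2 dst[0x0e+5] := {0xb4,0x34,0x6e,0xbc,0x28}
#3 dst[0x20+4] := {0x34,0x6e,0xbc,0x28}
query mem[0x11]=0xbc, mem[0x22]=0xbc, mem[0x03]=0xb4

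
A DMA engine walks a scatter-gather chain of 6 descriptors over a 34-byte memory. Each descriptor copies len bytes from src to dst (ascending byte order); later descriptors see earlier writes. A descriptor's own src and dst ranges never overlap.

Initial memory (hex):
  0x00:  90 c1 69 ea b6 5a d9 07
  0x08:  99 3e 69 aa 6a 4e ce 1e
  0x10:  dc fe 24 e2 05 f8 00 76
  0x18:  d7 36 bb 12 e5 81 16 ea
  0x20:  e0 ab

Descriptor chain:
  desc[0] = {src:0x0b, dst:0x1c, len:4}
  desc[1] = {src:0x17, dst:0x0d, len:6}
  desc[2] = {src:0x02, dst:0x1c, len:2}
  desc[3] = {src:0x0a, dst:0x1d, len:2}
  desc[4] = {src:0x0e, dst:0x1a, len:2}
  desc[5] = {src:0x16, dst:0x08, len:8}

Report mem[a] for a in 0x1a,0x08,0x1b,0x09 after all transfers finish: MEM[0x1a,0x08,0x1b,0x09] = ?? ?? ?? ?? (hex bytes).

MEM[0x1a,0x08,0x1b,0x09] = d7 00 36 76

  after D0: wrote 4B at 0x1c = aa6a4ece
  after D1: wrote 6B at 0x0d = 76d736bb12aa
  after D2: wrote 2B at 0x1c = 69ea
  after D3: wrote 2B at 0x1d = 69aa
  after D4: wrote 2B at 0x1a = d736
  after D5: wrote 8B at 0x08 = 0076d736d7366969
query mem[0x1a]=0xd7, mem[0x08]=0x00, mem[0x1b]=0x36, mem[0x09]=0x76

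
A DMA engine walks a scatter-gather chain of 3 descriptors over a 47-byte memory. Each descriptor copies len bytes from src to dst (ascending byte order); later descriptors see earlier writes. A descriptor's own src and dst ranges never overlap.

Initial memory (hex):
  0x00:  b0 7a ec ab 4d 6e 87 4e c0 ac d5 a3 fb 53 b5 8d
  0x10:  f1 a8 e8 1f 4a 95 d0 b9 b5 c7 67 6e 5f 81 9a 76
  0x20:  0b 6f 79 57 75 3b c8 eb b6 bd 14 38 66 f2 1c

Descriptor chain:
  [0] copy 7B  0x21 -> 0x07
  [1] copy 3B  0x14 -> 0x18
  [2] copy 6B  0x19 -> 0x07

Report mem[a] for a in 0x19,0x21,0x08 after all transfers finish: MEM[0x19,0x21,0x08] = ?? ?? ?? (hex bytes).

[0] 0x21->0x07 len=7 : 6f 79 57 75 3b c8 eb
[1] 0x14->0x18 len=3 : 4a 95 d0
[2] 0x19->0x07 len=6 : 95 d0 6e 5f 81 9a
query mem[0x19]=0x95, mem[0x21]=0x6f, mem[0x08]=0xd0

MEM[0x19,0x21,0x08] = 95 6f d0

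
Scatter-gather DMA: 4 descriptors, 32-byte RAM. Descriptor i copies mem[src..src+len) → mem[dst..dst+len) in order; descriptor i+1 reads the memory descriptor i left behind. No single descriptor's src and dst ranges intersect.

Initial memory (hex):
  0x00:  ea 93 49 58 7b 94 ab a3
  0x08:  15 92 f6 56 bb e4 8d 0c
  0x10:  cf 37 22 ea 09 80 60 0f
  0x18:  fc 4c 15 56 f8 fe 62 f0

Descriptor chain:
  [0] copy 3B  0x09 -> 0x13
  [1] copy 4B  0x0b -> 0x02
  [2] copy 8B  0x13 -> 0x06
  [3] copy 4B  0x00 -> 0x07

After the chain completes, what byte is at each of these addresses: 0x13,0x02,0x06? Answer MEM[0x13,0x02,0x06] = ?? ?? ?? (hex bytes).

  after D0: wrote 3B at 0x13 = 92f656
  after D1: wrote 4B at 0x02 = 56bbe48d
  after D2: wrote 8B at 0x06 = 92f656600ffc4c15
  after D3: wrote 4B at 0x07 = ea9356bb
query mem[0x13]=0x92, mem[0x02]=0x56, mem[0x06]=0x92

MEM[0x13,0x02,0x06] = 92 56 92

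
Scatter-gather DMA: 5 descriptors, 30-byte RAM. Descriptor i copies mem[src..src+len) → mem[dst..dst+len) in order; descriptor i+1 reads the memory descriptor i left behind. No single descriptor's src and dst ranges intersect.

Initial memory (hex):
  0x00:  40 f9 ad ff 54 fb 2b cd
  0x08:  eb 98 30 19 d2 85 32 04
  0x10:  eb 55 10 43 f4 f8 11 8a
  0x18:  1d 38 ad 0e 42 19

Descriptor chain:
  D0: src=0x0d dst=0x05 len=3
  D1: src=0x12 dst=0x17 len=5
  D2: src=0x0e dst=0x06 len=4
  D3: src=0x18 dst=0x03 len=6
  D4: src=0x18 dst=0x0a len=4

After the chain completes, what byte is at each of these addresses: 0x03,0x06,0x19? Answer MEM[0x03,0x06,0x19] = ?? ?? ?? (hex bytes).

  after D0: wrote 3B at 0x05 = 853204
  after D1: wrote 5B at 0x17 = 1043f4f811
  after D2: wrote 4B at 0x06 = 3204eb55
  after D3: wrote 6B at 0x03 = 43f4f8114219
  after D4: wrote 4B at 0x0a = 43f4f811
query mem[0x03]=0x43, mem[0x06]=0x11, mem[0x19]=0xf4

MEM[0x03,0x06,0x19] = 43 11 f4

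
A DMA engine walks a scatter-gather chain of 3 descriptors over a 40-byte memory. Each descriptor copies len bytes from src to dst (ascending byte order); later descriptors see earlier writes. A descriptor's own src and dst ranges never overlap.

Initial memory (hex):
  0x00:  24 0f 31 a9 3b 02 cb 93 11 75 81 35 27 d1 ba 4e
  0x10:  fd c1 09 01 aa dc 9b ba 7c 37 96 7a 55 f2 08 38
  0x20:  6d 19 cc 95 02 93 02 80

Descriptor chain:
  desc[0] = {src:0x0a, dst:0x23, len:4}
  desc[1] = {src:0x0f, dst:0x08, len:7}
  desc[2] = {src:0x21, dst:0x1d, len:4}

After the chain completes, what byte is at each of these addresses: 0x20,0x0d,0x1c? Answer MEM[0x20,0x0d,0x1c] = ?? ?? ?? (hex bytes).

[0] 0x0a->0x23 len=4 : 81 35 27 d1
[1] 0x0f->0x08 len=7 : 4e fd c1 09 01 aa dc
[2] 0x21->0x1d len=4 : 19 cc 81 35
query mem[0x20]=0x35, mem[0x0d]=0xaa, mem[0x1c]=0x55

MEM[0x20,0x0d,0x1c] = 35 aa 55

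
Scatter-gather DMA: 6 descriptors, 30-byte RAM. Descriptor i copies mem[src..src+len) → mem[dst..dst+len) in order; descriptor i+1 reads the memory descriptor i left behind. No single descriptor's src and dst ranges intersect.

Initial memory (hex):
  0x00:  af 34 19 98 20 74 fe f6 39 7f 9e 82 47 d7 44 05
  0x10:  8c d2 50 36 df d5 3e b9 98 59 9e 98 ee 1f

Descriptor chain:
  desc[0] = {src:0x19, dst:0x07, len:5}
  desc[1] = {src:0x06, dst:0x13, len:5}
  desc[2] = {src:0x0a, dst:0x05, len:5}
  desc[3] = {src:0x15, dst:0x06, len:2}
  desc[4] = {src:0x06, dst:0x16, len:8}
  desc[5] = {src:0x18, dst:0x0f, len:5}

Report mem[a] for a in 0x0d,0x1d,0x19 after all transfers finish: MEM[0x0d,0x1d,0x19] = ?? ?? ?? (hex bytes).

D0: mem[0x07..0x0b] <- [59 9e 98 ee 1f]
D1: mem[0x13..0x17] <- [fe 59 9e 98 ee]
D2: mem[0x05..0x09] <- [ee 1f 47 d7 44]
D3: mem[0x06..0x07] <- [9e 98]
D4: mem[0x16..0x1d] <- [9e 98 d7 44 ee 1f 47 d7]
D5: mem[0x0f..0x13] <- [d7 44 ee 1f 47]
query mem[0x0d]=0xd7, mem[0x1d]=0xd7, mem[0x19]=0x44

MEM[0x0d,0x1d,0x19] = d7 d7 44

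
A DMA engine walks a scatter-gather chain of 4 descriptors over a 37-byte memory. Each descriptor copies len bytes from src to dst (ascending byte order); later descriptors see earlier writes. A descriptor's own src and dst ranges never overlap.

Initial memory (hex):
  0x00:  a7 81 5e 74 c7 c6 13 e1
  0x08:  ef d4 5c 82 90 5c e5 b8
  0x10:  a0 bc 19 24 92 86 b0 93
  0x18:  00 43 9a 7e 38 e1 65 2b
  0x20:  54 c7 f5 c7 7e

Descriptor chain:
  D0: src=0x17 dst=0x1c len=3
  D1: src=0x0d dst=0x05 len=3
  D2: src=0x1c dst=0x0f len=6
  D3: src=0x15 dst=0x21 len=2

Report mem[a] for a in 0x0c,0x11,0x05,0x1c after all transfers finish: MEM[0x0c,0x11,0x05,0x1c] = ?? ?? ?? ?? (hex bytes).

MEM[0x0c,0x11,0x05,0x1c] = 90 43 5c 93

  after D0: wrote 3B at 0x1c = 930043
  after D1: wrote 3B at 0x05 = 5ce5b8
  after D2: wrote 6B at 0x0f = 9300432b54c7
  after D3: wrote 2B at 0x21 = 86b0
query mem[0x0c]=0x90, mem[0x11]=0x43, mem[0x05]=0x5c, mem[0x1c]=0x93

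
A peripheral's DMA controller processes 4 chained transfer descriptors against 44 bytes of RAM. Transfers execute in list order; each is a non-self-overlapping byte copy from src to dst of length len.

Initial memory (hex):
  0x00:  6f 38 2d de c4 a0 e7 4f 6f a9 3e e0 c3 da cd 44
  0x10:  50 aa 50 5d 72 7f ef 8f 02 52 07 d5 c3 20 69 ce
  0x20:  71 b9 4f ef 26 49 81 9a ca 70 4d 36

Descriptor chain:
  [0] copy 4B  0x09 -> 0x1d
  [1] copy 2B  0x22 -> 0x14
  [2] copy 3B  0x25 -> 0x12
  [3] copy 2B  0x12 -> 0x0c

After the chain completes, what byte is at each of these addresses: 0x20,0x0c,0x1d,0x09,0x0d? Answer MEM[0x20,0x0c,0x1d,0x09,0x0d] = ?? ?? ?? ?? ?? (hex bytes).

MEM[0x20,0x0c,0x1d,0x09,0x0d] = c3 49 a9 a9 81

  after D0: wrote 4B at 0x1d = a93ee0c3
  after D1: wrote 2B at 0x14 = 4fef
  after D2: wrote 3B at 0x12 = 49819a
  after D3: wrote 2B at 0x0c = 4981
query mem[0x20]=0xc3, mem[0x0c]=0x49, mem[0x1d]=0xa9, mem[0x09]=0xa9, mem[0x0d]=0x81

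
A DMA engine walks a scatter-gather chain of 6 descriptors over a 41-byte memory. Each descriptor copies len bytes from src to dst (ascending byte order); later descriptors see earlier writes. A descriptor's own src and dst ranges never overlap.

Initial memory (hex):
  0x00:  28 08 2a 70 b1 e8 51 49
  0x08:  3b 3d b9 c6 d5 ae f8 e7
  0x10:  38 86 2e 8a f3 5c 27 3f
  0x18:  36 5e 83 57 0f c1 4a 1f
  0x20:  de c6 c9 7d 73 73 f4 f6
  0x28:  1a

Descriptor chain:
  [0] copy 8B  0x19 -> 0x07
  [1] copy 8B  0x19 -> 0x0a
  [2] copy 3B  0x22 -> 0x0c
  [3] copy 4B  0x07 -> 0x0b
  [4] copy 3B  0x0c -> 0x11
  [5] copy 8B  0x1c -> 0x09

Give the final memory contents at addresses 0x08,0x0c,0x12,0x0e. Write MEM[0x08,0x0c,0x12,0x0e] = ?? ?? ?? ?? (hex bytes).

MEM[0x08,0x0c,0x12,0x0e] = 83 1f 57 c6

D0: mem[0x07..0x0e] <- [5e 83 57 0f c1 4a 1f de]
D1: mem[0x0a..0x11] <- [5e 83 57 0f c1 4a 1f de]
D2: mem[0x0c..0x0e] <- [c9 7d 73]
D3: mem[0x0b..0x0e] <- [5e 83 57 5e]
D4: mem[0x11..0x13] <- [83 57 5e]
D5: mem[0x09..0x10] <- [0f c1 4a 1f de c6 c9 7d]
query mem[0x08]=0x83, mem[0x0c]=0x1f, mem[0x12]=0x57, mem[0x0e]=0xc6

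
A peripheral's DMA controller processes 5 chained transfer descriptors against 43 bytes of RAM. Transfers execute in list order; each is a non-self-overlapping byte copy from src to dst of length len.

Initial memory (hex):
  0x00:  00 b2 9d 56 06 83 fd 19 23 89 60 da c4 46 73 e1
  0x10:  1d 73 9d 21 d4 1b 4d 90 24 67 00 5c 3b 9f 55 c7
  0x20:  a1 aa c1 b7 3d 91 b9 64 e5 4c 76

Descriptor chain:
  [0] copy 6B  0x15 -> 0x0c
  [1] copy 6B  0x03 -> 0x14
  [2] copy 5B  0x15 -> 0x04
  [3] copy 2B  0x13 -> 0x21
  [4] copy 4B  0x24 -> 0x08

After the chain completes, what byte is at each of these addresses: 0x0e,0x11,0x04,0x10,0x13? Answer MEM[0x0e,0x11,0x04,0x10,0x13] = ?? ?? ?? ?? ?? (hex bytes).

MEM[0x0e,0x11,0x04,0x10,0x13] = 90 00 06 67 21

[0] 0x15->0x0c len=6 : 1b 4d 90 24 67 00
[1] 0x03->0x14 len=6 : 56 06 83 fd 19 23
[2] 0x15->0x04 len=5 : 06 83 fd 19 23
[3] 0x13->0x21 len=2 : 21 56
[4] 0x24->0x08 len=4 : 3d 91 b9 64
query mem[0x0e]=0x90, mem[0x11]=0x00, mem[0x04]=0x06, mem[0x10]=0x67, mem[0x13]=0x21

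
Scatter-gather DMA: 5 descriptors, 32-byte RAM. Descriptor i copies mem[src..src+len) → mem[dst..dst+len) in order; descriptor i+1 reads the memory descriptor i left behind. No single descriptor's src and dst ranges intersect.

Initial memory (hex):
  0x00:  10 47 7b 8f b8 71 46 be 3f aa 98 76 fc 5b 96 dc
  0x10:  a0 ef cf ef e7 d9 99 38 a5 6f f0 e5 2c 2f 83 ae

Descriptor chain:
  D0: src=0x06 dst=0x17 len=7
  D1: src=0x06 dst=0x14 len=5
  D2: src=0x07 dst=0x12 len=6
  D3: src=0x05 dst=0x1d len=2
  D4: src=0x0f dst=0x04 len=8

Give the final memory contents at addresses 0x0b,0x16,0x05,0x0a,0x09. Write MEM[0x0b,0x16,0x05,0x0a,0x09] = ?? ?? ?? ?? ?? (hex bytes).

MEM[0x0b,0x16,0x05,0x0a,0x09] = 76 76 a0 98 aa

#0 dst[0x17+7] := {0x46,0xbe,0x3f,0xaa,0x98,0x76,0xfc}
#1 dst[0x14+5] := {0x46,0xbe,0x3f,0xaa,0x98}
#2 dst[0x12+6] := {0xbe,0x3f,0xaa,0x98,0x76,0xfc}
#3 dst[0x1d+2] := {0x71,0x46}
#4 dst[0x04+8] := {0xdc,0xa0,0xef,0xbe,0x3f,0xaa,0x98,0x76}
query mem[0x0b]=0x76, mem[0x16]=0x76, mem[0x05]=0xa0, mem[0x0a]=0x98, mem[0x09]=0xaa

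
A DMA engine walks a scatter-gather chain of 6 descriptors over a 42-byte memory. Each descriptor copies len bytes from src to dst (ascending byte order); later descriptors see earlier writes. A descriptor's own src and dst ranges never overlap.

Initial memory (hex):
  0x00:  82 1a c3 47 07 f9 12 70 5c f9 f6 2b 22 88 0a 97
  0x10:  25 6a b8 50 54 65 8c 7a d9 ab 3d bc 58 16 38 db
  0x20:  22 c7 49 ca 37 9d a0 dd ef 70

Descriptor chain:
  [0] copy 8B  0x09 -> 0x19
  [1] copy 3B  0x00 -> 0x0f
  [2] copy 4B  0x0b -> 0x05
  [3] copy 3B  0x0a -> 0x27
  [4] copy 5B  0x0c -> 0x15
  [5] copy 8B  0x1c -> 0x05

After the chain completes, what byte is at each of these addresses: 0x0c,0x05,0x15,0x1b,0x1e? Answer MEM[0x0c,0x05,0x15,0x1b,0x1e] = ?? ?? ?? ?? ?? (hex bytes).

MEM[0x0c,0x05,0x15,0x1b,0x1e] = ca 22 22 2b 0a

[0] 0x09->0x19 len=8 : f9 f6 2b 22 88 0a 97 25
[1] 0x00->0x0f len=3 : 82 1a c3
[2] 0x0b->0x05 len=4 : 2b 22 88 0a
[3] 0x0a->0x27 len=3 : f6 2b 22
[4] 0x0c->0x15 len=5 : 22 88 0a 82 1a
[5] 0x1c->0x05 len=8 : 22 88 0a 97 25 c7 49 ca
query mem[0x0c]=0xca, mem[0x05]=0x22, mem[0x15]=0x22, mem[0x1b]=0x2b, mem[0x1e]=0x0a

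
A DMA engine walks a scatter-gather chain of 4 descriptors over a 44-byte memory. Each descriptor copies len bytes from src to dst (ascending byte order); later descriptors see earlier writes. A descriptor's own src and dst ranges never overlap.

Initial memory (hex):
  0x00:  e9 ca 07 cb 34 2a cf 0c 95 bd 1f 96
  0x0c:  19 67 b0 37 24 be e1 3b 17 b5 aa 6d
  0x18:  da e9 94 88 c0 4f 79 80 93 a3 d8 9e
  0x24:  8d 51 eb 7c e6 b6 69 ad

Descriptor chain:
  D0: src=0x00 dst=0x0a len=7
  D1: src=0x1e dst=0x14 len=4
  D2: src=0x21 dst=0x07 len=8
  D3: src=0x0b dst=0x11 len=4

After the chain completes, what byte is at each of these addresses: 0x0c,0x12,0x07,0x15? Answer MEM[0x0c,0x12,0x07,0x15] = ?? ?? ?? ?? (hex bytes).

MEM[0x0c,0x12,0x07,0x15] = eb eb a3 80

[0] 0x00->0x0a len=7 : e9 ca 07 cb 34 2a cf
[1] 0x1e->0x14 len=4 : 79 80 93 a3
[2] 0x21->0x07 len=8 : a3 d8 9e 8d 51 eb 7c e6
[3] 0x0b->0x11 len=4 : 51 eb 7c e6
query mem[0x0c]=0xeb, mem[0x12]=0xeb, mem[0x07]=0xa3, mem[0x15]=0x80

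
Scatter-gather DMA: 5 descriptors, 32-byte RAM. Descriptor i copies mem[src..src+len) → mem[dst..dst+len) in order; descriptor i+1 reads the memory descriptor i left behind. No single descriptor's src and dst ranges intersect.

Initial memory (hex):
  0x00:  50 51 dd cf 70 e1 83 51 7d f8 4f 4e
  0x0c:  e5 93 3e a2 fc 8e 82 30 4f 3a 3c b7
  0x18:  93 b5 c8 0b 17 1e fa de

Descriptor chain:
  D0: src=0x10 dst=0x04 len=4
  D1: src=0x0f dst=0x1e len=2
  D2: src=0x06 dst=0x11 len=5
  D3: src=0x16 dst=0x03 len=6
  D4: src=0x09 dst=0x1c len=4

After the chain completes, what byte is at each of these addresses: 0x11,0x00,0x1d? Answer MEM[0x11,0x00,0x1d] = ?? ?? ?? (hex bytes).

MEM[0x11,0x00,0x1d] = 82 50 4f

#0 dst[0x04+4] := {0xfc,0x8e,0x82,0x30}
#1 dst[0x1e+2] := {0xa2,0xfc}
#2 dst[0x11+5] := {0x82,0x30,0x7d,0xf8,0x4f}
#3 dst[0x03+6] := {0x3c,0xb7,0x93,0xb5,0xc8,0x0b}
#4 dst[0x1c+4] := {0xf8,0x4f,0x4e,0xe5}
query mem[0x11]=0x82, mem[0x00]=0x50, mem[0x1d]=0x4f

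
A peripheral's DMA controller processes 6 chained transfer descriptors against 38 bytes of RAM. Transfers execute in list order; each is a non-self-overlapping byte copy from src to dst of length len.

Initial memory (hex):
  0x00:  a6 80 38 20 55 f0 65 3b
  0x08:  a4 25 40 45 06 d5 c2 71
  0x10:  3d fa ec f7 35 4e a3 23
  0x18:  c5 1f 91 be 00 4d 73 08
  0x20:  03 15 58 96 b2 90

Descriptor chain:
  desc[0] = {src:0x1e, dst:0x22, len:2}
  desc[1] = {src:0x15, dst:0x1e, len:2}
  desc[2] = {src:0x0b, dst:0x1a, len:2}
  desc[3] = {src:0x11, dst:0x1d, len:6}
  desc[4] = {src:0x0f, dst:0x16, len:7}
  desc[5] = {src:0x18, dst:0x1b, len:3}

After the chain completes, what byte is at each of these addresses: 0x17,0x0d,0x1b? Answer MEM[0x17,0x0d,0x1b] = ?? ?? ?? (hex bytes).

D0: mem[0x22..0x23] <- [73 08]
D1: mem[0x1e..0x1f] <- [4e a3]
D2: mem[0x1a..0x1b] <- [45 06]
D3: mem[0x1d..0x22] <- [fa ec f7 35 4e a3]
D4: mem[0x16..0x1c] <- [71 3d fa ec f7 35 4e]
D5: mem[0x1b..0x1d] <- [fa ec f7]
query mem[0x17]=0x3d, mem[0x0d]=0xd5, mem[0x1b]=0xfa

MEM[0x17,0x0d,0x1b] = 3d d5 fa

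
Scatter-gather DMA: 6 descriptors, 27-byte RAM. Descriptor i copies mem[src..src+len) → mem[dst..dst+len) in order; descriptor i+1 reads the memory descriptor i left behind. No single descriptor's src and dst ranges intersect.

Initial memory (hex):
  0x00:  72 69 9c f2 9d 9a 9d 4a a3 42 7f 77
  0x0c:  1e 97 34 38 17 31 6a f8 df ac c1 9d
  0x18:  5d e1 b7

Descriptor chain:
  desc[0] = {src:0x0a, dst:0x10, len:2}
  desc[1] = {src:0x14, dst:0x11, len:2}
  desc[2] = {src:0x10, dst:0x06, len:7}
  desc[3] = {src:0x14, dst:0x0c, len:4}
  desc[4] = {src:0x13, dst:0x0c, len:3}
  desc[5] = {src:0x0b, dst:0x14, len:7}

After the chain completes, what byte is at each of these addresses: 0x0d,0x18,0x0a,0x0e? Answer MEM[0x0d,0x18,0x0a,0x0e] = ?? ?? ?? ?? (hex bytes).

MEM[0x0d,0x18,0x0a,0x0e] = df 9d df ac

[0] 0x0a->0x10 len=2 : 7f 77
[1] 0x14->0x11 len=2 : df ac
[2] 0x10->0x06 len=7 : 7f df ac f8 df ac c1
[3] 0x14->0x0c len=4 : df ac c1 9d
[4] 0x13->0x0c len=3 : f8 df ac
[5] 0x0b->0x14 len=7 : ac f8 df ac 9d 7f df
query mem[0x0d]=0xdf, mem[0x18]=0x9d, mem[0x0a]=0xdf, mem[0x0e]=0xac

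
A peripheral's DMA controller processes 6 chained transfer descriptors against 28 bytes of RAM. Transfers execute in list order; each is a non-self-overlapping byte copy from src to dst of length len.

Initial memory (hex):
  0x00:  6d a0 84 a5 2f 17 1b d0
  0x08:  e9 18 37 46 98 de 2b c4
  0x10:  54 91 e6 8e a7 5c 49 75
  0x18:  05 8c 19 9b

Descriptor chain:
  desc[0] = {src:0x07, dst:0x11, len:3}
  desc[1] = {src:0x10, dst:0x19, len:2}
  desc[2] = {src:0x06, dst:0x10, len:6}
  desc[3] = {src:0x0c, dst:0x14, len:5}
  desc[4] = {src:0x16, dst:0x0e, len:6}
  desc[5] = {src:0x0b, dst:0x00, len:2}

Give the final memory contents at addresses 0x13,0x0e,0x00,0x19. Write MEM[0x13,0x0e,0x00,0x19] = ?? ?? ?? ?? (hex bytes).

  after D0: wrote 3B at 0x11 = d0e918
  after D1: wrote 2B at 0x19 = 54d0
  after D2: wrote 6B at 0x10 = 1bd0e9183746
  after D3: wrote 5B at 0x14 = 98de2bc41b
  after D4: wrote 6B at 0x0e = 2bc41b54d09b
  after D5: wrote 2B at 0x00 = 4698
query mem[0x13]=0x9b, mem[0x0e]=0x2b, mem[0x00]=0x46, mem[0x19]=0x54

MEM[0x13,0x0e,0x00,0x19] = 9b 2b 46 54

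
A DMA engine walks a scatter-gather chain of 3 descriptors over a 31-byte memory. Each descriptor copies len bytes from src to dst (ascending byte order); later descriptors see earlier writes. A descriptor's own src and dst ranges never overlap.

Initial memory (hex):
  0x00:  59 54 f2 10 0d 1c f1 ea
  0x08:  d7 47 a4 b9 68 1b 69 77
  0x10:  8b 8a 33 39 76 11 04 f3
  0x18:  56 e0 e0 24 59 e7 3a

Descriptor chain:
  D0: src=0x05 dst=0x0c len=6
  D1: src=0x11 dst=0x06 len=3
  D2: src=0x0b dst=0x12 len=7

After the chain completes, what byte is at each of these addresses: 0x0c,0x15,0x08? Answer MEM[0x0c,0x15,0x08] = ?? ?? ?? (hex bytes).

D0: mem[0x0c..0x11] <- [1c f1 ea d7 47 a4]
D1: mem[0x06..0x08] <- [a4 33 39]
D2: mem[0x12..0x18] <- [b9 1c f1 ea d7 47 a4]
query mem[0x0c]=0x1c, mem[0x15]=0xea, mem[0x08]=0x39

MEM[0x0c,0x15,0x08] = 1c ea 39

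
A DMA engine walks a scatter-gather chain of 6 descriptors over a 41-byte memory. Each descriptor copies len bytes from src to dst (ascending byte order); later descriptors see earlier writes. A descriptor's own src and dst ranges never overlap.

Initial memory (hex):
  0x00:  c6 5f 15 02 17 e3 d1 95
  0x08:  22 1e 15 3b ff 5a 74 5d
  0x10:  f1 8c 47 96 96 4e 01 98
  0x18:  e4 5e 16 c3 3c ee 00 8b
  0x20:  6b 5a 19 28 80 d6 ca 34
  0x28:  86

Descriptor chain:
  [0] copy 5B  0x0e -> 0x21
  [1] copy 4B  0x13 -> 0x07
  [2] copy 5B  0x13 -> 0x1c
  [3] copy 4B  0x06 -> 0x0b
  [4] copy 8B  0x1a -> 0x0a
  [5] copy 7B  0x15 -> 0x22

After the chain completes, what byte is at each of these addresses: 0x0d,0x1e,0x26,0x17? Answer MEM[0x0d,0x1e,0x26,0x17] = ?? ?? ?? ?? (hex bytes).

MEM[0x0d,0x1e,0x26,0x17] = 96 4e 5e 98

D0: mem[0x21..0x25] <- [74 5d f1 8c 47]
D1: mem[0x07..0x0a] <- [96 96 4e 01]
D2: mem[0x1c..0x20] <- [96 96 4e 01 98]
D3: mem[0x0b..0x0e] <- [d1 96 96 4e]
D4: mem[0x0a..0x11] <- [16 c3 96 96 4e 01 98 74]
D5: mem[0x22..0x28] <- [4e 01 98 e4 5e 16 c3]
query mem[0x0d]=0x96, mem[0x1e]=0x4e, mem[0x26]=0x5e, mem[0x17]=0x98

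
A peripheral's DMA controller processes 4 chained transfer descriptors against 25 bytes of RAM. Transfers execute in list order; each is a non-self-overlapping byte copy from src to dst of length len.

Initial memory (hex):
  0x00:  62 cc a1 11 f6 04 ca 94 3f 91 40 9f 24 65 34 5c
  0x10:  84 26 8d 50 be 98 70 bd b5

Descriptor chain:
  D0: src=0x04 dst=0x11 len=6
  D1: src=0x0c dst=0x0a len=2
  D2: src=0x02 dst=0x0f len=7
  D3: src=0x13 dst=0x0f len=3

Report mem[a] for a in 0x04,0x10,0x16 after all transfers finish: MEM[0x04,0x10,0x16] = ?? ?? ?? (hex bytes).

D0: mem[0x11..0x16] <- [f6 04 ca 94 3f 91]
D1: mem[0x0a..0x0b] <- [24 65]
D2: mem[0x0f..0x15] <- [a1 11 f6 04 ca 94 3f]
D3: mem[0x0f..0x11] <- [ca 94 3f]
query mem[0x04]=0xf6, mem[0x10]=0x94, mem[0x16]=0x91

MEM[0x04,0x10,0x16] = f6 94 91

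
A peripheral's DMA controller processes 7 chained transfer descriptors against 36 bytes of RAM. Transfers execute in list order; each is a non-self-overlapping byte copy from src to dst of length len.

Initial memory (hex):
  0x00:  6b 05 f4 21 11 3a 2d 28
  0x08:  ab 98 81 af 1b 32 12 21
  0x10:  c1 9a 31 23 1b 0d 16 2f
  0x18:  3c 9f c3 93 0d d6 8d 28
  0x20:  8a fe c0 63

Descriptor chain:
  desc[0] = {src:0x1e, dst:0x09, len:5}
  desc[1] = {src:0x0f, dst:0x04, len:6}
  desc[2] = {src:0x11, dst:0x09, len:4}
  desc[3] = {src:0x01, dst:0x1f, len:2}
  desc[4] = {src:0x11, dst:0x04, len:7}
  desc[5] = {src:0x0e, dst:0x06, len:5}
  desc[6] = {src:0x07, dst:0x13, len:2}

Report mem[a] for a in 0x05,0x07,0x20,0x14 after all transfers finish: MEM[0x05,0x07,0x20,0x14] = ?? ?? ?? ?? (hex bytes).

  after D0: wrote 5B at 0x09 = 8d288afec0
  after D1: wrote 6B at 0x04 = 21c19a31231b
  after D2: wrote 4B at 0x09 = 9a31231b
  after D3: wrote 2B at 0x1f = 05f4
  after D4: wrote 7B at 0x04 = 9a31231b0d162f
  after D5: wrote 5B at 0x06 = 1221c19a31
  after D6: wrote 2B at 0x13 = 21c1
query mem[0x05]=0x31, mem[0x07]=0x21, mem[0x20]=0xf4, mem[0x14]=0xc1

MEM[0x05,0x07,0x20,0x14] = 31 21 f4 c1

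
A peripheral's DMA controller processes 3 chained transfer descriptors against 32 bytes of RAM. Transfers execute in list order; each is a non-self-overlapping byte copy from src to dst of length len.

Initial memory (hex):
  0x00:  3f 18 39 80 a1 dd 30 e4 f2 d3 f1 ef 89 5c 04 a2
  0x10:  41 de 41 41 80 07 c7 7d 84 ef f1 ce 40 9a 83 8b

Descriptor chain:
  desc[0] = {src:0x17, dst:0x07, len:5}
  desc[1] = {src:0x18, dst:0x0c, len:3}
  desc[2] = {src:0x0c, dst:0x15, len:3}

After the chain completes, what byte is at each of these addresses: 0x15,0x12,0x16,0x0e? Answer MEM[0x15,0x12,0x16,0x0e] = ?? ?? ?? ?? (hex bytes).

MEM[0x15,0x12,0x16,0x0e] = 84 41 ef f1

D0: mem[0x07..0x0b] <- [7d 84 ef f1 ce]
D1: mem[0x0c..0x0e] <- [84 ef f1]
D2: mem[0x15..0x17] <- [84 ef f1]
query mem[0x15]=0x84, mem[0x12]=0x41, mem[0x16]=0xef, mem[0x0e]=0xf1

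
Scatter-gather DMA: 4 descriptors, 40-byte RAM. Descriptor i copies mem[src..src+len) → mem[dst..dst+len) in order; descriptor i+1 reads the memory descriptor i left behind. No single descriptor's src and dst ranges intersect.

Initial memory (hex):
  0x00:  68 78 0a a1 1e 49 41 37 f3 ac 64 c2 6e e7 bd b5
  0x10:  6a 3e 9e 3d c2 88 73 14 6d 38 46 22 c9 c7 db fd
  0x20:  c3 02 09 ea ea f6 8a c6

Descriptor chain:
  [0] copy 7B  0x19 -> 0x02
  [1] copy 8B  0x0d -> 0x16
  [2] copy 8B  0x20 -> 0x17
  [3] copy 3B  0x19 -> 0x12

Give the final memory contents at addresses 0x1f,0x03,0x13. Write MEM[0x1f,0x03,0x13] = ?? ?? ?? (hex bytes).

MEM[0x1f,0x03,0x13] = fd 46 ea

D0: mem[0x02..0x08] <- [38 46 22 c9 c7 db fd]
D1: mem[0x16..0x1d] <- [e7 bd b5 6a 3e 9e 3d c2]
D2: mem[0x17..0x1e] <- [c3 02 09 ea ea f6 8a c6]
D3: mem[0x12..0x14] <- [09 ea ea]
query mem[0x1f]=0xfd, mem[0x03]=0x46, mem[0x13]=0xea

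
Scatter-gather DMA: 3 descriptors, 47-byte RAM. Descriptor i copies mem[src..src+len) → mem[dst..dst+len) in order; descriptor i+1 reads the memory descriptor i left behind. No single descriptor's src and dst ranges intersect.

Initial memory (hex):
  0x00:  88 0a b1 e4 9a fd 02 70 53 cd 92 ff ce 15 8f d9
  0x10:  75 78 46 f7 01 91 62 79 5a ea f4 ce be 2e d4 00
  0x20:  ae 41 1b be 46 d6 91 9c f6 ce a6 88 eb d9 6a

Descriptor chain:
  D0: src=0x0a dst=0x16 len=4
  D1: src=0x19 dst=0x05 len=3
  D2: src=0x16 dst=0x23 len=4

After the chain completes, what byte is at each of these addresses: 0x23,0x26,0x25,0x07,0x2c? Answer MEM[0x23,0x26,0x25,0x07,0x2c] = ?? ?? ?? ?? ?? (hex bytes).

D0: mem[0x16..0x19] <- [92 ff ce 15]
D1: mem[0x05..0x07] <- [15 f4 ce]
D2: mem[0x23..0x26] <- [92 ff ce 15]
query mem[0x23]=0x92, mem[0x26]=0x15, mem[0x25]=0xce, mem[0x07]=0xce, mem[0x2c]=0xeb

MEM[0x23,0x26,0x25,0x07,0x2c] = 92 15 ce ce eb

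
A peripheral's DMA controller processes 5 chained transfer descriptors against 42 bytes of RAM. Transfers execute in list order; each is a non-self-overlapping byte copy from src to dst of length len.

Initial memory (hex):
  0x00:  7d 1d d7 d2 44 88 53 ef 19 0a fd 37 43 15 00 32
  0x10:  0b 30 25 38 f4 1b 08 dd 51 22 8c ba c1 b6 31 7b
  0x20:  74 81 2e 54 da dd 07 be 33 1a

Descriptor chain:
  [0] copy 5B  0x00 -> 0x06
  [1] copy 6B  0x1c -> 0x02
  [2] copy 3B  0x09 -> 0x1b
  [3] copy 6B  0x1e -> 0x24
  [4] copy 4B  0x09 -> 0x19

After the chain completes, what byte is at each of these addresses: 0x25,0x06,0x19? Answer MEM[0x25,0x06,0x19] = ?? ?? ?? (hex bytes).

D0: mem[0x06..0x0a] <- [7d 1d d7 d2 44]
D1: mem[0x02..0x07] <- [c1 b6 31 7b 74 81]
D2: mem[0x1b..0x1d] <- [d2 44 37]
D3: mem[0x24..0x29] <- [31 7b 74 81 2e 54]
D4: mem[0x19..0x1c] <- [d2 44 37 43]
query mem[0x25]=0x7b, mem[0x06]=0x74, mem[0x19]=0xd2

MEM[0x25,0x06,0x19] = 7b 74 d2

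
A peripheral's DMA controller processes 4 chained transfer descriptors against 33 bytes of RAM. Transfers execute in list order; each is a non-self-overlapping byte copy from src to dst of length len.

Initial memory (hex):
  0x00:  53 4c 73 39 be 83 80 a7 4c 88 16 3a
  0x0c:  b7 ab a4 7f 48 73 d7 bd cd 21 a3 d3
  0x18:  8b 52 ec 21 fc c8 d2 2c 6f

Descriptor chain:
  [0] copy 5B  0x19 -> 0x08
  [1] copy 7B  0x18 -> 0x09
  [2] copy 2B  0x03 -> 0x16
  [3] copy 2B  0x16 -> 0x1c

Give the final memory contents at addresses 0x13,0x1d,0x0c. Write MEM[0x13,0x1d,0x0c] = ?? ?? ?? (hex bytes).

D0: mem[0x08..0x0c] <- [52 ec 21 fc c8]
D1: mem[0x09..0x0f] <- [8b 52 ec 21 fc c8 d2]
D2: mem[0x16..0x17] <- [39 be]
D3: mem[0x1c..0x1d] <- [39 be]
query mem[0x13]=0xbd, mem[0x1d]=0xbe, mem[0x0c]=0x21

MEM[0x13,0x1d,0x0c] = bd be 21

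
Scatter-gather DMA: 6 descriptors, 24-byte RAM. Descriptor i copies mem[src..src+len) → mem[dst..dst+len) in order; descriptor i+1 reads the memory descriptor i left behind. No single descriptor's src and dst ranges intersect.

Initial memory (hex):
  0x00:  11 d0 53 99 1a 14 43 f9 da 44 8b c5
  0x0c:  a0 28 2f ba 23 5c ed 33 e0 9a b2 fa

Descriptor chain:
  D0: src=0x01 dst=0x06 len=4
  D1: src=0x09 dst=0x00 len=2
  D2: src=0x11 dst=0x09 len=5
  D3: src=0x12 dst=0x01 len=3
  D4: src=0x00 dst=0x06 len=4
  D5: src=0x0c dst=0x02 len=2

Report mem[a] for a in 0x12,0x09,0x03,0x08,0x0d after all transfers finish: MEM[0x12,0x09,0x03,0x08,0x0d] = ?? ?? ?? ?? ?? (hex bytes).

  after D0: wrote 4B at 0x06 = d053991a
  after D1: wrote 2B at 0x00 = 1a8b
  after D2: wrote 5B at 0x09 = 5ced33e09a
  after D3: wrote 3B at 0x01 = ed33e0
  after D4: wrote 4B at 0x06 = 1aed33e0
  after D5: wrote 2B at 0x02 = e09a
query mem[0x12]=0xed, mem[0x09]=0xe0, mem[0x03]=0x9a, mem[0x08]=0x33, mem[0x0d]=0x9a

MEM[0x12,0x09,0x03,0x08,0x0d] = ed e0 9a 33 9a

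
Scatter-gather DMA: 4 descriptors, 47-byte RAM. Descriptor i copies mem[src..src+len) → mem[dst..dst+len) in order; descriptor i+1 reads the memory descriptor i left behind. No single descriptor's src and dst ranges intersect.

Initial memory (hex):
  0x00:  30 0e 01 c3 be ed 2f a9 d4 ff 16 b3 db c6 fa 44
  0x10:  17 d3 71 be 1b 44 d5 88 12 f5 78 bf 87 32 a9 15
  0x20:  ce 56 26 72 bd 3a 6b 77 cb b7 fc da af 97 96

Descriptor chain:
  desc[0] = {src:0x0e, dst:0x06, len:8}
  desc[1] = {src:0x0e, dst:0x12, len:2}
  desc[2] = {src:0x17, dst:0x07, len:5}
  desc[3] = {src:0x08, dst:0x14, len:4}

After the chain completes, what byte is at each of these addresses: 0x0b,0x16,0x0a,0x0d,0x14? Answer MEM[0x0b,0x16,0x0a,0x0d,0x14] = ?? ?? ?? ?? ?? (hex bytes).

MEM[0x0b,0x16,0x0a,0x0d,0x14] = bf 78 78 44 12

  after D0: wrote 8B at 0x06 = fa4417d371be1b44
  after D1: wrote 2B at 0x12 = fa44
  after D2: wrote 5B at 0x07 = 8812f578bf
  after D3: wrote 4B at 0x14 = 12f578bf
query mem[0x0b]=0xbf, mem[0x16]=0x78, mem[0x0a]=0x78, mem[0x0d]=0x44, mem[0x14]=0x12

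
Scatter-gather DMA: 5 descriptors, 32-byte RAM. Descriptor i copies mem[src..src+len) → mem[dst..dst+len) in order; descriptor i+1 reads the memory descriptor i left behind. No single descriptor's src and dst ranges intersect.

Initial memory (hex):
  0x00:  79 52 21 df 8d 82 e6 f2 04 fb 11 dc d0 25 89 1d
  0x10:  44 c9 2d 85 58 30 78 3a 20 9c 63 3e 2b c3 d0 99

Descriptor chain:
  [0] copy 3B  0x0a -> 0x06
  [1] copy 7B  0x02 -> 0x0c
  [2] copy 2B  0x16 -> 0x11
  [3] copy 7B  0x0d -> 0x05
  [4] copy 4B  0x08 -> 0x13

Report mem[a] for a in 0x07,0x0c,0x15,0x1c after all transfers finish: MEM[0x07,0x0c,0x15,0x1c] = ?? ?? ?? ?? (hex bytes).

MEM[0x07,0x0c,0x15,0x1c] = 82 21 3a 2b

  after D0: wrote 3B at 0x06 = 11dcd0
  after D1: wrote 7B at 0x0c = 21df8d8211dcd0
  after D2: wrote 2B at 0x11 = 783a
  after D3: wrote 7B at 0x05 = df8d8211783a85
  after D4: wrote 4B at 0x13 = 11783a85
query mem[0x07]=0x82, mem[0x0c]=0x21, mem[0x15]=0x3a, mem[0x1c]=0x2b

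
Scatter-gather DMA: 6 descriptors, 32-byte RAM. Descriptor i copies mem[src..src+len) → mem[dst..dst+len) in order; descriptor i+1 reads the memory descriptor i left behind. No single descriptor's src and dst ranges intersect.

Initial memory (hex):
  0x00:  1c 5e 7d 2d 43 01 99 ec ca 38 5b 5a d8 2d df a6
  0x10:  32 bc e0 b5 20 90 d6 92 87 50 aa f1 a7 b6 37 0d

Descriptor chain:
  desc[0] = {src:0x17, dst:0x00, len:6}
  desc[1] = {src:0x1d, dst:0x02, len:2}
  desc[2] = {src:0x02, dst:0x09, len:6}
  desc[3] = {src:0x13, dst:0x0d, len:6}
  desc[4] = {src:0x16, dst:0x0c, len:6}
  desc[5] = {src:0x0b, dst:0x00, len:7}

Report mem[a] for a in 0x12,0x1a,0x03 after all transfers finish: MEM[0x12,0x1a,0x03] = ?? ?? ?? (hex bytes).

MEM[0x12,0x1a,0x03] = 87 aa 87

#0 dst[0x00+6] := {0x92,0x87,0x50,0xaa,0xf1,0xa7}
#1 dst[0x02+2] := {0xb6,0x37}
#2 dst[0x09+6] := {0xb6,0x37,0xf1,0xa7,0x99,0xec}
#3 dst[0x0d+6] := {0xb5,0x20,0x90,0xd6,0x92,0x87}
#4 dst[0x0c+6] := {0xd6,0x92,0x87,0x50,0xaa,0xf1}
#5 dst[0x00+7] := {0xf1,0xd6,0x92,0x87,0x50,0xaa,0xf1}
query mem[0x12]=0x87, mem[0x1a]=0xaa, mem[0x03]=0x87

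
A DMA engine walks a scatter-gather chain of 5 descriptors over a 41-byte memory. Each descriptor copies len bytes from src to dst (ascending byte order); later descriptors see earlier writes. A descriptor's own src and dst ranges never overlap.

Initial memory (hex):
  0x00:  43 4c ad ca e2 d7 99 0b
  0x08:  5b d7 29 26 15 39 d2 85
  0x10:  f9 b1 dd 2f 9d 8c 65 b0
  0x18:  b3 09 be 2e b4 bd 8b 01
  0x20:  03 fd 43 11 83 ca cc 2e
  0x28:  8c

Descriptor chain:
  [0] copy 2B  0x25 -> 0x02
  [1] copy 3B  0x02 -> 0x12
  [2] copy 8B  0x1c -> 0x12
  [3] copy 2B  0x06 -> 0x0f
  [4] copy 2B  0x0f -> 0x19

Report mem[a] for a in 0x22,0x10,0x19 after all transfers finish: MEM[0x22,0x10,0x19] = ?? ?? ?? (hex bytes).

MEM[0x22,0x10,0x19] = 43 0b 99

D0: mem[0x02..0x03] <- [ca cc]
D1: mem[0x12..0x14] <- [ca cc e2]
D2: mem[0x12..0x19] <- [b4 bd 8b 01 03 fd 43 11]
D3: mem[0x0f..0x10] <- [99 0b]
D4: mem[0x19..0x1a] <- [99 0b]
query mem[0x22]=0x43, mem[0x10]=0x0b, mem[0x19]=0x99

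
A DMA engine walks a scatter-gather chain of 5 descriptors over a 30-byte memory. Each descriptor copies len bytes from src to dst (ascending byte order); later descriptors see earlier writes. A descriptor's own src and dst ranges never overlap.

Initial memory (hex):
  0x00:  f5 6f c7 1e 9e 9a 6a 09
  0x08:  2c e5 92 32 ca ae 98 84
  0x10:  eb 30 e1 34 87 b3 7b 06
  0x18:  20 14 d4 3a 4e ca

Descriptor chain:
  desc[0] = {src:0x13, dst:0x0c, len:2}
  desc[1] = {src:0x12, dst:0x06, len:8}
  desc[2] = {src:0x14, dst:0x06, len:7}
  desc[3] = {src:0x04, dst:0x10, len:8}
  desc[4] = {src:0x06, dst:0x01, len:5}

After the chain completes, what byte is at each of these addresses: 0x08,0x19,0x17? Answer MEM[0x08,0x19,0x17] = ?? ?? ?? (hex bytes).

#0 dst[0x0c+2] := {0x34,0x87}
#1 dst[0x06+8] := {0xe1,0x34,0x87,0xb3,0x7b,0x06,0x20,0x14}
#2 dst[0x06+7] := {0x87,0xb3,0x7b,0x06,0x20,0x14,0xd4}
#3 dst[0x10+8] := {0x9e,0x9a,0x87,0xb3,0x7b,0x06,0x20,0x14}
#4 dst[0x01+5] := {0x87,0xb3,0x7b,0x06,0x20}
query mem[0x08]=0x7b, mem[0x19]=0x14, mem[0x17]=0x14

MEM[0x08,0x19,0x17] = 7b 14 14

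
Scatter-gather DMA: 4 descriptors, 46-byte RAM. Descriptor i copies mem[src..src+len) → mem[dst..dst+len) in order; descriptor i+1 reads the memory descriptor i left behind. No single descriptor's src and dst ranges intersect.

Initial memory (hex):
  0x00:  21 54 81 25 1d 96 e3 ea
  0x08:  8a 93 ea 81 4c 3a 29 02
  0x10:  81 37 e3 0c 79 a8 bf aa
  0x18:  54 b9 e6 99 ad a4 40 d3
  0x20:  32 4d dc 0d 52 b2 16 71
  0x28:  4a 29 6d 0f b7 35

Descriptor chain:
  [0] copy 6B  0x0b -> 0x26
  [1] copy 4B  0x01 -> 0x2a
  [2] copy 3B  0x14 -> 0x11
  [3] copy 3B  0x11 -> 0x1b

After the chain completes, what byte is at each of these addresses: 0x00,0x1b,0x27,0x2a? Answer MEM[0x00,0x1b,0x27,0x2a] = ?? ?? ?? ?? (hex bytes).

MEM[0x00,0x1b,0x27,0x2a] = 21 79 4c 54

D0: mem[0x26..0x2b] <- [81 4c 3a 29 02 81]
D1: mem[0x2a..0x2d] <- [54 81 25 1d]
D2: mem[0x11..0x13] <- [79 a8 bf]
D3: mem[0x1b..0x1d] <- [79 a8 bf]
query mem[0x00]=0x21, mem[0x1b]=0x79, mem[0x27]=0x4c, mem[0x2a]=0x54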